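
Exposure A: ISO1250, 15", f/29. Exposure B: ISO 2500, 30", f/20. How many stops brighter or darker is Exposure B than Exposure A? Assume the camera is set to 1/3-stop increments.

Aperture: f/29 → f/25 → f/22 → f/20 — 1 stop larger aperture (brighter).
Shutter speed: 15 → 20 → 25 → 30 — 1 stop longer (brighter).
ISO: 1250 → 1600 → 2000 → 2500 — 1 stop higher (brighter).
Net: +1 +1 +1 = +3 stops.

3 stops brighter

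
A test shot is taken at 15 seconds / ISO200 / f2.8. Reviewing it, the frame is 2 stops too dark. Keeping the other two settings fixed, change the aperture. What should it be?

f/1.4

Underexposed by 2 stops → need 2 stops brighter.
Aperture: f/2.8 → f/2 → f/1.4.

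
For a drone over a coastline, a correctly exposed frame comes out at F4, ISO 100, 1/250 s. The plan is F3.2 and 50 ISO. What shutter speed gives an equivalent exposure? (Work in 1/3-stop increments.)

1/200s

Aperture: f/4 → f/3.5 → f/3.2 — 2/3 stop larger aperture (brighter).
ISO: 100 → 80 → 64 → 50 — 1 stop dropped (darker).
Net change so far: 1/3 stop darker. Offset with the shutter speed: 1/250 → 1/200.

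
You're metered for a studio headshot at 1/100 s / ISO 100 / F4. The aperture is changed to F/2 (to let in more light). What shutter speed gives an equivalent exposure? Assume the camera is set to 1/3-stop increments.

Aperture: f/4 → f/3.5 → f/3.2 → f/2.8 → f/2.5 → f/2.2 → f/2 — 2 stops wider (brighter).
Need 2 stops darker from the shutter speed: 1/100 → 1/125 → 1/160 → 1/200 → 1/250 → 1/320 → 1/400.

1/400s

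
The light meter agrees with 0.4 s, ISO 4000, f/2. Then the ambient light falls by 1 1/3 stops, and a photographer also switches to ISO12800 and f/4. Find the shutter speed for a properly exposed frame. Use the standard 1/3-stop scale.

Scene light: 1 1/3 stops darker.
ISO: 4000 → 5000 → 6400 → 8000 → 10000 → 12800 — 1 2/3 stops raised (brighter).
Aperture: f/2 → f/2.2 → f/2.5 → f/2.8 → f/3.2 → f/3.5 → f/4 — 2 stops stopped down (darker).
Net so far: 1 2/3 stops darker. Shutter speed: 0.4 → 0.5 → 0.6 → 0.8 → 1 → 1.3.

1.3 s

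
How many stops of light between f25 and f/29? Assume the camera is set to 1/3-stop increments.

f/25 → f/29 — count the steps: 1 third-stops = 1/3 stop.

1/3 stop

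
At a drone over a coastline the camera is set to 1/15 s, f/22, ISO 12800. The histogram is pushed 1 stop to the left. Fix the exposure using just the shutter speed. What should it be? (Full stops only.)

Underexposed by 1 stop → need 1 stop brighter.
Shutter speed: 1/15 → 1/8.

1/8s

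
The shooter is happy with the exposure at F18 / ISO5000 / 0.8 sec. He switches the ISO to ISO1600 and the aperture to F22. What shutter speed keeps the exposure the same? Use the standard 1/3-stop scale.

4 s

ISO: 5000 → 4000 → 3200 → 2500 → 2000 → 1600 — 1 2/3 stops lower (darker).
Aperture: f/18 → f/20 → f/22 — 2/3 stop smaller aperture (darker).
Net change so far: 2 1/3 stops darker. Offset with the shutter speed: 0.8 → 1 → 1.3 → 1.6 → 2 → 2.5 → 3.2 → 4.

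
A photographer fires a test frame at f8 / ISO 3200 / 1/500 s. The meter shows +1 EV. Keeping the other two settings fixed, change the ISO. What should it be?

ISO 1600

Overexposed by 1 stop → need 1 stop darker.
ISO: 3200 → 1600.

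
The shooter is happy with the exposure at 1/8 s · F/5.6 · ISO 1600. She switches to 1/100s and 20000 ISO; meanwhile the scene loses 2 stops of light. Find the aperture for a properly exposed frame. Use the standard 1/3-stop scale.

f/2.8

Scene light: 2 stops darker.
Shutter speed: 1/8 → 1/10 → 1/13 → 1/15 → 1/20 → 1/25 → 1/30 → 1/40 → 1/50 → 1/60 → 1/80 → 1/100 — 3 2/3 stops faster (darker).
ISO: 1600 → 2000 → 2500 → 3200 → 4000 → 5000 → 6400 → 8000 → 10000 → 12800 → 16000 → 20000 — 3 2/3 stops higher (brighter).
Net so far: 2 stops darker. Aperture: f/5.6 → f/5 → f/4.5 → f/4 → f/3.5 → f/3.2 → f/2.8.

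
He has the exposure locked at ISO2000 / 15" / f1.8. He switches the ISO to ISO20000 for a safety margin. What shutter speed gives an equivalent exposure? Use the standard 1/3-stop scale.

1.6 s

ISO: 2000 → 2500 → 3200 → 4000 → 5000 → 6400 → 8000 → 10000 → 12800 → 16000 → 20000 — 3 1/3 stops higher (brighter).
Need 3 1/3 stops darker from the shutter speed: 15 → 13 → 10 → 8 → 6 → 5 → 4 → 3.2 → 2.5 → 2 → 1.6.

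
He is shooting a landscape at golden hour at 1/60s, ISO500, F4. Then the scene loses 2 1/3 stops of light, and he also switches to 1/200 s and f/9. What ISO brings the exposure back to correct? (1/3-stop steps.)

ISO 40000

Scene light: 2 1/3 stops darker.
Shutter speed: 1/60 → 1/80 → 1/100 → 1/125 → 1/160 → 1/200 — 1 2/3 stops faster (darker).
Aperture: f/4 → f/4.5 → f/5 → f/5.6 → f/6.3 → f/7.1 → f/8 → f/9 — 2 1/3 stops stopped down (darker).
Net so far: 6 1/3 stops darker. ISO: 500 → 640 → 800 → 1000 → 1250 → 1600 → 2000 → 2500 → 3200 → 4000 → 5000 → 6400 → 8000 → 10000 → 12800 → 16000 → 20000 → 25600 → 32000 → 40000.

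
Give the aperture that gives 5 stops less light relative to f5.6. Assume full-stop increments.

Aperture: f/5.6 → f/8 → f/11 → f/16 → f/22 → f/32 — 5 stops stopped down (darker).

f/32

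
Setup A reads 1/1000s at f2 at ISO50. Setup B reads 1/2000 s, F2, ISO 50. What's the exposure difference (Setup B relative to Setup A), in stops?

1 stop darker

Aperture: unchanged.
Shutter speed: 1/1000 → 1/2000 — 1 stop faster (darker).
ISO: unchanged.
Net: −1 = −1 stop.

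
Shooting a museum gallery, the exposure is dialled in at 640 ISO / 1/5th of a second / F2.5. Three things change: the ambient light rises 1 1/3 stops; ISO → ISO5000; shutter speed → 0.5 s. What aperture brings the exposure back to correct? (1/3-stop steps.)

Scene light: 1 1/3 stops brighter.
ISO: 640 → 800 → 1000 → 1250 → 1600 → 2000 → 2500 → 3200 → 4000 → 5000 — 3 stops raised (brighter).
Shutter speed: 1/5 → 1/4 → 0.3 → 0.4 → 0.5 — 1 1/3 stops slower (brighter).
Net so far: 5 2/3 stops brighter. Aperture: f/2.5 → f/2.8 → f/3.2 → f/3.5 → f/4 → f/4.5 → f/5 → f/5.6 → f/6.3 → f/7.1 → f/8 → f/9 → f/10 → f/11 → f/13 → f/14 → f/16 → f/18.

f/18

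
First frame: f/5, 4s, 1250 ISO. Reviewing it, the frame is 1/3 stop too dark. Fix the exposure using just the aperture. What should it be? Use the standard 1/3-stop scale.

Underexposed by 1/3 stop → need 1/3 stop brighter.
Aperture: f/5 → f/4.5.

f/4.5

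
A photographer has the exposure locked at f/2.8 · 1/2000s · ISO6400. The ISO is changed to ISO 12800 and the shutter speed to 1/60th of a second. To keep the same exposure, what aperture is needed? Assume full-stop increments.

ISO: 6400 → 12800 — 1 stop higher (brighter).
Shutter speed: 1/2000 → 1/1000 → 1/500 → 1/250 → 1/125 → 1/60 — 5 stops longer (brighter).
Net change so far: 6 stops brighter. Offset with the aperture: f/2.8 → f/4 → f/5.6 → f/8 → f/11 → f/16 → f/22.

f/22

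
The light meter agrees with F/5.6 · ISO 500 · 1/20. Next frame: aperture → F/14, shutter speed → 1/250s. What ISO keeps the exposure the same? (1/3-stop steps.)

ISO 40000

Aperture: f/5.6 → f/6.3 → f/7.1 → f/8 → f/9 → f/10 → f/11 → f/13 → f/14 — 2 2/3 stops stopped down (darker).
Shutter speed: 1/20 → 1/25 → 1/30 → 1/40 → 1/50 → 1/60 → 1/80 → 1/100 → 1/125 → 1/160 → 1/200 → 1/250 — 3 2/3 stops shorter (darker).
Net change so far: 6 1/3 stops darker. Offset with the ISO: 500 → 640 → 800 → 1000 → 1250 → 1600 → 2000 → 2500 → 3200 → 4000 → 5000 → 6400 → 8000 → 10000 → 12800 → 16000 → 20000 → 25600 → 32000 → 40000.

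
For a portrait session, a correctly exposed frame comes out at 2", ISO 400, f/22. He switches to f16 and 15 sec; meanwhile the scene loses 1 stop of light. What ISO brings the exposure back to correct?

ISO 50

Scene light: 1 stop darker.
Aperture: f/22 → f/16 — 1 stop wider (brighter).
Shutter speed: 2 → 4 → 8 → 15 — 3 stops slower (brighter).
Net so far: 3 stops brighter. ISO: 400 → 200 → 100 → 50.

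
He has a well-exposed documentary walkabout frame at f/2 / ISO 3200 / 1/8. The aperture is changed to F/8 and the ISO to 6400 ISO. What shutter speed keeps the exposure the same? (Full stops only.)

1 s

Aperture: f/2 → f/2.8 → f/4 → f/5.6 → f/8 — 4 stops narrower (darker).
ISO: 3200 → 6400 — 1 stop raised (brighter).
Net change so far: 3 stops darker. Offset with the shutter speed: 1/8 → 1/4 → 1/2 → 1.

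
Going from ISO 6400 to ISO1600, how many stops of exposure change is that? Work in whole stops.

2 stops

6400 → 3200 → 1600 — count the steps: 2 stops.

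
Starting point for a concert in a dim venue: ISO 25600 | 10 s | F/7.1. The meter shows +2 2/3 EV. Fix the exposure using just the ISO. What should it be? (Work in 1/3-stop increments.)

ISO 4000

Overexposed by 2 2/3 stops → need 2 2/3 stops darker.
ISO: 25600 → 20000 → 16000 → 12800 → 10000 → 8000 → 6400 → 5000 → 4000.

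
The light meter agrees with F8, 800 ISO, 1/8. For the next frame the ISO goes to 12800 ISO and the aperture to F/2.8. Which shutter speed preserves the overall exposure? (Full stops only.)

1/1000s

ISO: 800 → 1600 → 3200 → 6400 → 12800 — 4 stops raised (brighter).
Aperture: f/8 → f/5.6 → f/4 → f/2.8 — 3 stops wider (brighter).
Net change so far: 7 stops brighter. Offset with the shutter speed: 1/8 → 1/15 → 1/30 → 1/60 → 1/125 → 1/250 → 1/500 → 1/1000.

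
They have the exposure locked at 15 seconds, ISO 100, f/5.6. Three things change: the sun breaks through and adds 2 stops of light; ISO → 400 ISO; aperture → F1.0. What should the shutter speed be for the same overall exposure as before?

1/30s

Scene light: 2 stops brighter.
ISO: 100 → 200 → 400 — 2 stops raised (brighter).
Aperture: f/5.6 → f/4 → f/2.8 → f/2 → f/1.4 → f/1.0 — 5 stops opened up (brighter).
Net so far: 9 stops brighter. Shutter speed: 15 → 8 → 4 → 2 → 1 → 1/2 → 1/4 → 1/8 → 1/15 → 1/30.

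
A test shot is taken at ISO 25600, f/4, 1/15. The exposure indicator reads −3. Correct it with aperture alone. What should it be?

f/1.4

Underexposed by 3 stops → need 3 stops brighter.
Aperture: f/4 → f/2.8 → f/2 → f/1.4.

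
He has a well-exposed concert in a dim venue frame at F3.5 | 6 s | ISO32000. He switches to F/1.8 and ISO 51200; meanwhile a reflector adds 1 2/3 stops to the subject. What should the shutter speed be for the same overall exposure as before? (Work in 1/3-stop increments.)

Scene light: 1 2/3 stops brighter.
Aperture: f/3.5 → f/3.2 → f/2.8 → f/2.5 → f/2.2 → f/2 → f/1.8 — 2 stops opened up (brighter).
ISO: 32000 → 40000 → 51200 — 2/3 stop raised (brighter).
Net so far: 4 1/3 stops brighter. Shutter speed: 6 → 5 → 4 → 3.2 → 2.5 → 2 → 1.6 → 1.3 → 1 → 0.8 → 0.6 → 0.5 → 0.4 → 0.3.

0.3 s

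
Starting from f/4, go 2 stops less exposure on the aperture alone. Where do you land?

f/8

Aperture: f/4 → f/5.6 → f/8 — 2 stops stopped down (darker).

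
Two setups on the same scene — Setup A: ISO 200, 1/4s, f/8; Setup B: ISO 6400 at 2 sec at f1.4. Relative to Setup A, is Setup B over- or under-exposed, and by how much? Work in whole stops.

13 stops brighter

Aperture: f/8 → f/5.6 → f/4 → f/2.8 → f/2 → f/1.4 — 5 stops wider (brighter).
Shutter speed: 1/4 → 1/2 → 1 → 2 — 3 stops slower (brighter).
ISO: 200 → 400 → 800 → 1600 → 3200 → 6400 — 5 stops higher (brighter).
Net: +5 +3 +5 = +13 stops.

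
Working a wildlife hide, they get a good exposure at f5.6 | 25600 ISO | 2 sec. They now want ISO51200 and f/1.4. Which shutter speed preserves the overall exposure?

ISO: 25600 → 51200 — 1 stop raised (brighter).
Aperture: f/5.6 → f/4 → f/2.8 → f/2 → f/1.4 — 4 stops opened up (brighter).
Net change so far: 5 stops brighter. Offset with the shutter speed: 2 → 1 → 1/2 → 1/4 → 1/8 → 1/15.

1/15s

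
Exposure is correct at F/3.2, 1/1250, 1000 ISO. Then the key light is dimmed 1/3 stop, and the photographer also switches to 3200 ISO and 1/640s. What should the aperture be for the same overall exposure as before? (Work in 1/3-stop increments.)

Scene light: 1/3 stop darker.
ISO: 1000 → 1250 → 1600 → 2000 → 2500 → 3200 — 1 2/3 stops raised (brighter).
Shutter speed: 1/1250 → 1/1000 → 1/800 → 1/640 — 1 stop longer (brighter).
Net so far: 2 1/3 stops brighter. Aperture: f/3.2 → f/3.5 → f/4 → f/4.5 → f/5 → f/5.6 → f/6.3 → f/7.1.

f/7.1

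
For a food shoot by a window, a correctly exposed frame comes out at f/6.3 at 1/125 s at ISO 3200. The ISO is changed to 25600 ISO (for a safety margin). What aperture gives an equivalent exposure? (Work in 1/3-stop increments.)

ISO: 3200 → 4000 → 5000 → 6400 → 8000 → 10000 → 12800 → 16000 → 20000 → 25600 — 3 stops higher (brighter).
Need 3 stops darker from the aperture: f/6.3 → f/7.1 → f/8 → f/9 → f/10 → f/11 → f/13 → f/14 → f/16 → f/18.

f/18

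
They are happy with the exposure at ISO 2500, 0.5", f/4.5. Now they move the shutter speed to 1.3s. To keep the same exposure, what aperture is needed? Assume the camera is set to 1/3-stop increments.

Shutter speed: 0.5 → 0.6 → 0.8 → 1 → 1.3 — 1 1/3 stops slower (brighter).
Need 1 1/3 stops darker from the aperture: f/4.5 → f/5 → f/5.6 → f/6.3 → f/7.1.

f/7.1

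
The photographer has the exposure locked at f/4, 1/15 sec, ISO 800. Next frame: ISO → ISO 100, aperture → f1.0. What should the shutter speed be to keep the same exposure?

1/30s

ISO: 800 → 400 → 200 → 100 — 3 stops lower (darker).
Aperture: f/4 → f/2.8 → f/2 → f/1.4 → f/1.0 — 4 stops larger aperture (brighter).
Net change so far: 1 stop brighter. Offset with the shutter speed: 1/15 → 1/30.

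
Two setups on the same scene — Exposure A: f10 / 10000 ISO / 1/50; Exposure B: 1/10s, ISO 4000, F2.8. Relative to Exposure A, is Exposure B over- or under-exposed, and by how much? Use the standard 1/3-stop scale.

Aperture: f/10 → f/9 → f/8 → f/7.1 → f/6.3 → f/5.6 → f/5 → f/4.5 → f/4 → f/3.5 → f/3.2 → f/2.8 — 3 2/3 stops opened up (brighter).
Shutter speed: 1/50 → 1/40 → 1/30 → 1/25 → 1/20 → 1/15 → 1/13 → 1/10 — 2 1/3 stops slower (brighter).
ISO: 10000 → 8000 → 6400 → 5000 → 4000 — 1 1/3 stops dropped (darker).
Net: +3 2/3 +2 1/3 −1 1/3 = +4 2/3 stops.

4 2/3 stops brighter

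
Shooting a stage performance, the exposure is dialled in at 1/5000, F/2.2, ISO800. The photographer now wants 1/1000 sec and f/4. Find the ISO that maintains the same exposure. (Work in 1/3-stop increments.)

ISO 500

Shutter speed: 1/5000 → 1/4000 → 1/3200 → 1/2500 → 1/2000 → 1/1600 → 1/1250 → 1/1000 — 2 1/3 stops slower (brighter).
Aperture: f/2.2 → f/2.5 → f/2.8 → f/3.2 → f/3.5 → f/4 — 1 2/3 stops narrower (darker).
Net change so far: 2/3 stop brighter. Offset with the ISO: 800 → 640 → 500.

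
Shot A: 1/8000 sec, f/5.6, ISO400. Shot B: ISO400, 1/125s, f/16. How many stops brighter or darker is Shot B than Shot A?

3 stops brighter

Aperture: f/5.6 → f/8 → f/11 → f/16 — 3 stops smaller aperture (darker).
Shutter speed: 1/8000 → 1/4000 → 1/2000 → 1/1000 → 1/500 → 1/250 → 1/125 — 6 stops slower (brighter).
ISO: unchanged.
Net: −3 +6 = +3 stops.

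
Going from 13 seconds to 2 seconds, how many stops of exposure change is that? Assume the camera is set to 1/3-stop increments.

13 → 10 → 8 → 6 → 5 → 4 → 3.2 → 2.5 → 2 — count the steps: 8 third-stops = 2 2/3 stops.

2 2/3 stops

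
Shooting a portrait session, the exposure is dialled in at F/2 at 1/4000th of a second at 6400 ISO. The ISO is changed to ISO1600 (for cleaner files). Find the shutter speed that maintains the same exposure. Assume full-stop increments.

1/1000s

ISO: 6400 → 3200 → 1600 — 2 stops lower (darker).
Need 2 stops brighter from the shutter speed: 1/4000 → 1/2000 → 1/1000.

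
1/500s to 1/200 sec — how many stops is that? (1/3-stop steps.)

1/500 → 1/400 → 1/320 → 1/250 → 1/200 — count the steps: 4 third-stops = 1 1/3 stops.

1 1/3 stops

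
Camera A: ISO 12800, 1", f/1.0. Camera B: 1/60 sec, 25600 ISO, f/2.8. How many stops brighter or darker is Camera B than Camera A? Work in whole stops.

8 stops darker

Aperture: f/1.0 → f/1.4 → f/2 → f/2.8 — 3 stops stopped down (darker).
Shutter speed: 1 → 1/2 → 1/4 → 1/8 → 1/15 → 1/30 → 1/60 — 6 stops shorter (darker).
ISO: 12800 → 25600 — 1 stop raised (brighter).
Net: −3 −6 +1 = −8 stops.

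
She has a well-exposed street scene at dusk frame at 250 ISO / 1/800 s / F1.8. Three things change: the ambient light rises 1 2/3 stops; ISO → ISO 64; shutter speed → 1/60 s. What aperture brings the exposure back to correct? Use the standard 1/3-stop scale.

Scene light: 1 2/3 stops brighter.
ISO: 250 → 200 → 160 → 125 → 100 → 80 → 64 — 2 stops dropped (darker).
Shutter speed: 1/800 → 1/640 → 1/500 → 1/400 → 1/320 → 1/250 → 1/200 → 1/160 → 1/125 → 1/100 → 1/80 → 1/60 — 3 2/3 stops slower (brighter).
Net so far: 3 1/3 stops brighter. Aperture: f/1.8 → f/2 → f/2.2 → f/2.5 → f/2.8 → f/3.2 → f/3.5 → f/4 → f/4.5 → f/5 → f/5.6.

f/5.6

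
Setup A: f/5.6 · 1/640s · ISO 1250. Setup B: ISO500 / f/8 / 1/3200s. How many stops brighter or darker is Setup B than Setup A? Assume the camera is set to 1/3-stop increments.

Aperture: f/5.6 → f/6.3 → f/7.1 → f/8 — 1 stop stopped down (darker).
Shutter speed: 1/640 → 1/800 → 1/1000 → 1/1250 → 1/1600 → 1/2000 → 1/2500 → 1/3200 — 2 1/3 stops shorter (darker).
ISO: 1250 → 1000 → 800 → 640 → 500 — 1 1/3 stops lower (darker).
Net: −1 −2 1/3 −1 1/3 = −4 2/3 stops.

4 2/3 stops darker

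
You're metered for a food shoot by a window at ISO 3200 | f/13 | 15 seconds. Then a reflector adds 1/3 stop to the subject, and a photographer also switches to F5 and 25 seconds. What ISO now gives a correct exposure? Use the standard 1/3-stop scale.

ISO 250

Scene light: 1/3 stop brighter.
Aperture: f/13 → f/11 → f/10 → f/9 → f/8 → f/7.1 → f/6.3 → f/5.6 → f/5 — 2 2/3 stops wider (brighter).
Shutter speed: 15 → 20 → 25 — 2/3 stop longer (brighter).
Net so far: 3 2/3 stops brighter. ISO: 3200 → 2500 → 2000 → 1600 → 1250 → 1000 → 800 → 640 → 500 → 400 → 320 → 250.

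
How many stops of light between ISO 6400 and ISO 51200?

3 stops

6400 → 12800 → 25600 → 51200 — count the steps: 3 stops.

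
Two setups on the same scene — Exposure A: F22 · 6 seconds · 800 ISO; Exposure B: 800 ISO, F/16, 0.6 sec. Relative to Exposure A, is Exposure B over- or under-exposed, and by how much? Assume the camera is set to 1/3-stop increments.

Aperture: f/22 → f/20 → f/18 → f/16 — 1 stop opened up (brighter).
Shutter speed: 6 → 5 → 4 → 3.2 → 2.5 → 2 → 1.6 → 1.3 → 1 → 0.8 → 0.6 — 3 1/3 stops shorter (darker).
ISO: unchanged.
Net: +1 −3 1/3 = −2 1/3 stops.

2 1/3 stops darker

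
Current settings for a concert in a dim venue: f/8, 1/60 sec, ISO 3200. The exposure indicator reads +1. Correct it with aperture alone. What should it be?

Overexposed by 1 stop → need 1 stop darker.
Aperture: f/8 → f/11.

f/11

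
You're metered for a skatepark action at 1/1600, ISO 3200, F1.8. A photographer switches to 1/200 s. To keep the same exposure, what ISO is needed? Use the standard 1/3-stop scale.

ISO 400

Shutter speed: 1/1600 → 1/1250 → 1/1000 → 1/800 → 1/640 → 1/500 → 1/400 → 1/320 → 1/250 → 1/200 — 3 stops longer (brighter).
Need 3 stops darker from the ISO: 3200 → 2500 → 2000 → 1600 → 1250 → 1000 → 800 → 640 → 500 → 400.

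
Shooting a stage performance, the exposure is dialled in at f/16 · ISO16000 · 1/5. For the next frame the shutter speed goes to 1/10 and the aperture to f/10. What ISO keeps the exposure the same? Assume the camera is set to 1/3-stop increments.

Shutter speed: 1/5 → 1/6 → 1/8 → 1/10 — 1 stop shorter (darker).
Aperture: f/16 → f/14 → f/13 → f/11 → f/10 — 1 1/3 stops opened up (brighter).
Net change so far: 1/3 stop brighter. Offset with the ISO: 16000 → 12800.

ISO 12800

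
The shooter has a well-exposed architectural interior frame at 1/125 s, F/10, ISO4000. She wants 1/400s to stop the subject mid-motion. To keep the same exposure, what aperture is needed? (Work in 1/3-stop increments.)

Shutter speed: 1/125 → 1/160 → 1/200 → 1/250 → 1/320 → 1/400 — 1 2/3 stops faster (darker).
Need 1 2/3 stops brighter from the aperture: f/10 → f/9 → f/8 → f/7.1 → f/6.3 → f/5.6.

f/5.6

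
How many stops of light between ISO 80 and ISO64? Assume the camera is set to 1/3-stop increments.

80 → 64 — count the steps: 1 third-stops = 1/3 stop.

1/3 stop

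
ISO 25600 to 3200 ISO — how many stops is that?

3 stops

25600 → 12800 → 6400 → 3200 — count the steps: 3 stops.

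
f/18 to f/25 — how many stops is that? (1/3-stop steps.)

f/18 → f/20 → f/22 → f/25 — count the steps: 3 third-stops = 1 stop.

1 stop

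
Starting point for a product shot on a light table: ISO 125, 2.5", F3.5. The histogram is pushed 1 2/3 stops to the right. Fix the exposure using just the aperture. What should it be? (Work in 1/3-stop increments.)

Overexposed by 1 2/3 stops → need 1 2/3 stops darker.
Aperture: f/3.5 → f/4 → f/4.5 → f/5 → f/5.6 → f/6.3.

f/6.3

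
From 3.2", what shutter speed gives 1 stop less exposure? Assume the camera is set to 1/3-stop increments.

1.6 s

Shutter speed: 3.2 → 2.5 → 2 → 1.6 — 1 stop shorter (darker).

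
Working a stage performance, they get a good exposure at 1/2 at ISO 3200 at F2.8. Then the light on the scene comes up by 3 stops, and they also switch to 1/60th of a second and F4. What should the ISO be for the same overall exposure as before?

Scene light: 3 stops brighter.
Shutter speed: 1/2 → 1/4 → 1/8 → 1/15 → 1/30 → 1/60 — 5 stops shorter (darker).
Aperture: f/2.8 → f/4 — 1 stop smaller aperture (darker).
Net so far: 3 stops darker. ISO: 3200 → 6400 → 12800 → 25600.

ISO 25600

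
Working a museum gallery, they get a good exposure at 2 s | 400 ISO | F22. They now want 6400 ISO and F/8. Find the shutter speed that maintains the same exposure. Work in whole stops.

ISO: 400 → 800 → 1600 → 3200 → 6400 — 4 stops raised (brighter).
Aperture: f/22 → f/16 → f/11 → f/8 — 3 stops larger aperture (brighter).
Net change so far: 7 stops brighter. Offset with the shutter speed: 2 → 1 → 1/2 → 1/4 → 1/8 → 1/15 → 1/30 → 1/60.

1/60s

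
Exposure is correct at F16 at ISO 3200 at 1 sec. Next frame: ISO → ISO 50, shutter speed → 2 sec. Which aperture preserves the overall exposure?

f/2.8

ISO: 3200 → 1600 → 800 → 400 → 200 → 100 → 50 — 6 stops lower (darker).
Shutter speed: 1 → 2 — 1 stop longer (brighter).
Net change so far: 5 stops darker. Offset with the aperture: f/16 → f/11 → f/8 → f/5.6 → f/4 → f/2.8.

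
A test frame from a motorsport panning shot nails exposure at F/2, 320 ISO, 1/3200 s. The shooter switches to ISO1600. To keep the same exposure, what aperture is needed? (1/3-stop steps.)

f/4.5

ISO: 320 → 400 → 500 → 640 → 800 → 1000 → 1250 → 1600 — 2 1/3 stops raised (brighter).
Need 2 1/3 stops darker from the aperture: f/2 → f/2.2 → f/2.5 → f/2.8 → f/3.2 → f/3.5 → f/4 → f/4.5.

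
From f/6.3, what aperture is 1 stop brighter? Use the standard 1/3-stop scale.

f/4.5

Aperture: f/6.3 → f/5.6 → f/5 → f/4.5 — 1 stop larger aperture (brighter).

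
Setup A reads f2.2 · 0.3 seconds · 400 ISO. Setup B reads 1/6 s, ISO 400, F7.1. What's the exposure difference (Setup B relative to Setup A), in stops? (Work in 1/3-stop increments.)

4 1/3 stops darker

Aperture: f/2.2 → f/2.5 → f/2.8 → f/3.2 → f/3.5 → f/4 → f/4.5 → f/5 → f/5.6 → f/6.3 → f/7.1 — 3 1/3 stops smaller aperture (darker).
Shutter speed: 0.3 → 1/4 → 1/5 → 1/6 — 1 stop faster (darker).
ISO: unchanged.
Net: −3 1/3 −1 = −4 1/3 stops.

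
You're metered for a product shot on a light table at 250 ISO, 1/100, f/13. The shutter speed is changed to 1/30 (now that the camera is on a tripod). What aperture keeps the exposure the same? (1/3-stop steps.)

f/22

Shutter speed: 1/100 → 1/80 → 1/60 → 1/50 → 1/40 → 1/30 — 1 2/3 stops slower (brighter).
Need 1 2/3 stops darker from the aperture: f/13 → f/14 → f/16 → f/18 → f/20 → f/22.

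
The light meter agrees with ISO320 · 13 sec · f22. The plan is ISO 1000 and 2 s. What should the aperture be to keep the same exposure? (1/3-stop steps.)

f/16

ISO: 320 → 400 → 500 → 640 → 800 → 1000 — 1 2/3 stops raised (brighter).
Shutter speed: 13 → 10 → 8 → 6 → 5 → 4 → 3.2 → 2.5 → 2 — 2 2/3 stops faster (darker).
Net change so far: 1 stop darker. Offset with the aperture: f/22 → f/20 → f/18 → f/16.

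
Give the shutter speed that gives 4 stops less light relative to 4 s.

Shutter speed: 4 → 2 → 1 → 1/2 → 1/4 — 4 stops shorter (darker).

1/4s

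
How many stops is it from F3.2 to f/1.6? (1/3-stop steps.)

f/3.2 → f/2.8 → f/2.5 → f/2.2 → f/2 → f/1.8 → f/1.6 — count the steps: 6 third-stops = 2 stops.

2 stops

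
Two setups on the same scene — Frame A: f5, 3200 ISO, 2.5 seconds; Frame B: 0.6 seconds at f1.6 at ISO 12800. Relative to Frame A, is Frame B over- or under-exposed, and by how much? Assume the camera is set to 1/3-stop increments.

3 1/3 stops brighter

Aperture: f/5 → f/4.5 → f/4 → f/3.5 → f/3.2 → f/2.8 → f/2.5 → f/2.2 → f/2 → f/1.8 → f/1.6 — 3 1/3 stops larger aperture (brighter).
Shutter speed: 2.5 → 2 → 1.6 → 1.3 → 1 → 0.8 → 0.6 — 2 stops faster (darker).
ISO: 3200 → 4000 → 5000 → 6400 → 8000 → 10000 → 12800 — 2 stops higher (brighter).
Net: +3 1/3 −2 +2 = +3 1/3 stops.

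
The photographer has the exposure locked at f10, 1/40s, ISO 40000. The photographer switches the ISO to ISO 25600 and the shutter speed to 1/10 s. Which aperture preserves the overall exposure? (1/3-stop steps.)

ISO: 40000 → 32000 → 25600 — 2/3 stop dropped (darker).
Shutter speed: 1/40 → 1/30 → 1/25 → 1/20 → 1/15 → 1/13 → 1/10 — 2 stops slower (brighter).
Net change so far: 1 1/3 stops brighter. Offset with the aperture: f/10 → f/11 → f/13 → f/14 → f/16.

f/16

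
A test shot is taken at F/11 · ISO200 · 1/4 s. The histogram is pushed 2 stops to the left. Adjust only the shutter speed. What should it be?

Underexposed by 2 stops → need 2 stops brighter.
Shutter speed: 1/4 → 1/2 → 1.

1 s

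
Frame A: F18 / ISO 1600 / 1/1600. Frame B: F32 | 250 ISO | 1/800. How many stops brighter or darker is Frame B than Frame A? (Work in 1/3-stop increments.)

3 1/3 stops darker

Aperture: f/18 → f/20 → f/22 → f/25 → f/29 → f/32 — 1 2/3 stops smaller aperture (darker).
Shutter speed: 1/1600 → 1/1250 → 1/1000 → 1/800 — 1 stop slower (brighter).
ISO: 1600 → 1250 → 1000 → 800 → 640 → 500 → 400 → 320 → 250 — 2 2/3 stops lower (darker).
Net: −1 2/3 +1 −2 2/3 = −3 1/3 stops.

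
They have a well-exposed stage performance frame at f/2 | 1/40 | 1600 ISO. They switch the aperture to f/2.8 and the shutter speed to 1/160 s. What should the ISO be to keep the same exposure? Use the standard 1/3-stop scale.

ISO 12800

Aperture: f/2 → f/2.2 → f/2.5 → f/2.8 — 1 stop narrower (darker).
Shutter speed: 1/40 → 1/50 → 1/60 → 1/80 → 1/100 → 1/125 → 1/160 — 2 stops shorter (darker).
Net change so far: 3 stops darker. Offset with the ISO: 1600 → 2000 → 2500 → 3200 → 4000 → 5000 → 6400 → 8000 → 10000 → 12800.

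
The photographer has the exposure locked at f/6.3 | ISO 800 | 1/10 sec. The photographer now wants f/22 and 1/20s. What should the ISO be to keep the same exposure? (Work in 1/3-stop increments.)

Aperture: f/6.3 → f/7.1 → f/8 → f/9 → f/10 → f/11 → f/13 → f/14 → f/16 → f/18 → f/20 → f/22 — 3 2/3 stops stopped down (darker).
Shutter speed: 1/10 → 1/13 → 1/15 → 1/20 — 1 stop faster (darker).
Net change so far: 4 2/3 stops darker. Offset with the ISO: 800 → 1000 → 1250 → 1600 → 2000 → 2500 → 3200 → 4000 → 5000 → 6400 → 8000 → 10000 → 12800 → 16000 → 20000.

ISO 20000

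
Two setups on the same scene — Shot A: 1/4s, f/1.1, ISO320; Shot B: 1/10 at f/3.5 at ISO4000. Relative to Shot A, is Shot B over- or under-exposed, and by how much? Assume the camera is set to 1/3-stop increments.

1 stop darker

Aperture: f/1.1 → f/1.2 → f/1.4 → f/1.6 → f/1.8 → f/2 → f/2.2 → f/2.5 → f/2.8 → f/3.2 → f/3.5 — 3 1/3 stops smaller aperture (darker).
Shutter speed: 1/4 → 1/5 → 1/6 → 1/8 → 1/10 — 1 1/3 stops faster (darker).
ISO: 320 → 400 → 500 → 640 → 800 → 1000 → 1250 → 1600 → 2000 → 2500 → 3200 → 4000 — 3 2/3 stops higher (brighter).
Net: −3 1/3 −1 1/3 +3 2/3 = −1 stop.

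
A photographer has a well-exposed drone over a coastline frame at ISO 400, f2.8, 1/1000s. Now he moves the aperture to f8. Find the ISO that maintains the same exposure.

Aperture: f/2.8 → f/4 → f/5.6 → f/8 — 3 stops smaller aperture (darker).
Need 3 stops brighter from the ISO: 400 → 800 → 1600 → 3200.

ISO 3200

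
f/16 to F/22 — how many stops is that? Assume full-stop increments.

f/16 → f/22 — count the steps: 1 stop.

1 stop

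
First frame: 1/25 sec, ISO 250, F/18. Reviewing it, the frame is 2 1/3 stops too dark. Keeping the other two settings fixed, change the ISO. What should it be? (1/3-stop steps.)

Underexposed by 2 1/3 stops → need 2 1/3 stops brighter.
ISO: 250 → 320 → 400 → 500 → 640 → 800 → 1000 → 1250.

ISO 1250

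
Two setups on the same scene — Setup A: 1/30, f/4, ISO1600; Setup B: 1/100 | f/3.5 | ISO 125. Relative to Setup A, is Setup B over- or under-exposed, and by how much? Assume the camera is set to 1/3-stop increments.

Aperture: f/4 → f/3.5 — 1/3 stop wider (brighter).
Shutter speed: 1/30 → 1/40 → 1/50 → 1/60 → 1/80 → 1/100 — 1 2/3 stops faster (darker).
ISO: 1600 → 1250 → 1000 → 800 → 640 → 500 → 400 → 320 → 250 → 200 → 160 → 125 — 3 2/3 stops lower (darker).
Net: +1/3 −1 2/3 −3 2/3 = −5 stops.

5 stops darker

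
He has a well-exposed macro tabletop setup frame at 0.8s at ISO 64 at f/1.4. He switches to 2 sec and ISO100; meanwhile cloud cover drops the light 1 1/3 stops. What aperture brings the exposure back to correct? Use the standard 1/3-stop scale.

Scene light: 1 1/3 stops darker.
Shutter speed: 0.8 → 1 → 1.3 → 1.6 → 2 — 1 1/3 stops slower (brighter).
ISO: 64 → 80 → 100 — 2/3 stop raised (brighter).
Net so far: 2/3 stop brighter. Aperture: f/1.4 → f/1.6 → f/1.8.

f/1.8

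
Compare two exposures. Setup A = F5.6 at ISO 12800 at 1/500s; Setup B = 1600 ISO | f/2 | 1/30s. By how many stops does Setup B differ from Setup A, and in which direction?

4 stops brighter

Aperture: f/5.6 → f/4 → f/2.8 → f/2 — 3 stops larger aperture (brighter).
Shutter speed: 1/500 → 1/250 → 1/125 → 1/60 → 1/30 — 4 stops longer (brighter).
ISO: 12800 → 6400 → 3200 → 1600 — 3 stops lower (darker).
Net: +3 +4 −3 = +4 stops.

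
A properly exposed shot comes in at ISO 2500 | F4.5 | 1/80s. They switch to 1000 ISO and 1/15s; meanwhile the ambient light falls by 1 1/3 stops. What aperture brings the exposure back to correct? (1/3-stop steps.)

Scene light: 1 1/3 stops darker.
ISO: 2500 → 2000 → 1600 → 1250 → 1000 — 1 1/3 stops lower (darker).
Shutter speed: 1/80 → 1/60 → 1/50 → 1/40 → 1/30 → 1/25 → 1/20 → 1/15 — 2 1/3 stops slower (brighter).
Net so far: 1/3 stop darker. Aperture: f/4.5 → f/4.

f/4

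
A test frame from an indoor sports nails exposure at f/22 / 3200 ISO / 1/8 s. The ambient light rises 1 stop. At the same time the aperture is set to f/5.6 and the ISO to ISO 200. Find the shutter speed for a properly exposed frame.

Scene light: 1 stop brighter.
Aperture: f/22 → f/16 → f/11 → f/8 → f/5.6 — 4 stops wider (brighter).
ISO: 3200 → 1600 → 800 → 400 → 200 — 4 stops lower (darker).
Net so far: 1 stop brighter. Shutter speed: 1/8 → 1/15.

1/15s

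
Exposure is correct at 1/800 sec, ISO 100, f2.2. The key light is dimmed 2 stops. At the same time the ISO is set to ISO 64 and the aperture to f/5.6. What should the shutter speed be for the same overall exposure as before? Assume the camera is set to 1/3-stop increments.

Scene light: 2 stops darker.
ISO: 100 → 80 → 64 — 2/3 stop lower (darker).
Aperture: f/2.2 → f/2.5 → f/2.8 → f/3.2 → f/3.5 → f/4 → f/4.5 → f/5 → f/5.6 — 2 2/3 stops stopped down (darker).
Net so far: 5 1/3 stops darker. Shutter speed: 1/800 → 1/640 → 1/500 → 1/400 → 1/320 → 1/250 → 1/200 → 1/160 → 1/125 → 1/100 → 1/80 → 1/60 → 1/50 → 1/40 → 1/30 → 1/25 → 1/20.

1/20s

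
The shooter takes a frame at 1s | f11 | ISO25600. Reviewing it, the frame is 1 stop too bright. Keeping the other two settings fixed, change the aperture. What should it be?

Overexposed by 1 stop → need 1 stop darker.
Aperture: f/11 → f/16.

f/16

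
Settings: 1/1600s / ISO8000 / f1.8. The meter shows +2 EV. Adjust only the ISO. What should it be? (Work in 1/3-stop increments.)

ISO 2000

Overexposed by 2 stops → need 2 stops darker.
ISO: 8000 → 6400 → 5000 → 4000 → 3200 → 2500 → 2000.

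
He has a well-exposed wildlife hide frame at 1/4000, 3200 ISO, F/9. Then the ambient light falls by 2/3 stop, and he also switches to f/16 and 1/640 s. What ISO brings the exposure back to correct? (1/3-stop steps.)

Scene light: 2/3 stop darker.
Aperture: f/9 → f/10 → f/11 → f/13 → f/14 → f/16 — 1 2/3 stops narrower (darker).
Shutter speed: 1/4000 → 1/3200 → 1/2500 → 1/2000 → 1/1600 → 1/1250 → 1/1000 → 1/800 → 1/640 — 2 2/3 stops longer (brighter).
Net so far: 1/3 stop brighter. ISO: 3200 → 2500.

ISO 2500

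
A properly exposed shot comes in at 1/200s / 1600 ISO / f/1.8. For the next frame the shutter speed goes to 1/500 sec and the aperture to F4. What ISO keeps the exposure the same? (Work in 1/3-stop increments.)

Shutter speed: 1/200 → 1/250 → 1/320 → 1/400 → 1/500 — 1 1/3 stops faster (darker).
Aperture: f/1.8 → f/2 → f/2.2 → f/2.5 → f/2.8 → f/3.2 → f/3.5 → f/4 — 2 1/3 stops stopped down (darker).
Net change so far: 3 2/3 stops darker. Offset with the ISO: 1600 → 2000 → 2500 → 3200 → 4000 → 5000 → 6400 → 8000 → 10000 → 12800 → 16000 → 20000.

ISO 20000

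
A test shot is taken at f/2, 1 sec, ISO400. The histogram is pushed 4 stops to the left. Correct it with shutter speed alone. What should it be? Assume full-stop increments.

15 s

Underexposed by 4 stops → need 4 stops brighter.
Shutter speed: 1 → 2 → 4 → 8 → 15.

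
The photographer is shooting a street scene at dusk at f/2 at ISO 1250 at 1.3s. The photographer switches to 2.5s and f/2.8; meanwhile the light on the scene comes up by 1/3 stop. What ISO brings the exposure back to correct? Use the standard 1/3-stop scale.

ISO 1000

Scene light: 1/3 stop brighter.
Shutter speed: 1.3 → 1.6 → 2 → 2.5 — 1 stop longer (brighter).
Aperture: f/2 → f/2.2 → f/2.5 → f/2.8 — 1 stop smaller aperture (darker).
Net so far: 1/3 stop brighter. ISO: 1250 → 1000.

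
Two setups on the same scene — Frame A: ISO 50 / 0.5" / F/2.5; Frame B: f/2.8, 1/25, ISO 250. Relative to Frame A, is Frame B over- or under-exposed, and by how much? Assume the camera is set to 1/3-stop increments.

Aperture: f/2.5 → f/2.8 — 1/3 stop narrower (darker).
Shutter speed: 0.5 → 0.4 → 0.3 → 1/4 → 1/5 → 1/6 → 1/8 → 1/10 → 1/13 → 1/15 → 1/20 → 1/25 — 3 2/3 stops faster (darker).
ISO: 50 → 64 → 80 → 100 → 125 → 160 → 200 → 250 — 2 1/3 stops higher (brighter).
Net: −1/3 −3 2/3 +2 1/3 = −1 2/3 stops.

1 2/3 stops darker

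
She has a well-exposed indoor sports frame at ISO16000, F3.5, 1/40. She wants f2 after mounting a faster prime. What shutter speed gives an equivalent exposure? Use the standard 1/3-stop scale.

Aperture: f/3.5 → f/3.2 → f/2.8 → f/2.5 → f/2.2 → f/2 — 1 2/3 stops opened up (brighter).
Need 1 2/3 stops darker from the shutter speed: 1/40 → 1/50 → 1/60 → 1/80 → 1/100 → 1/125.

1/125s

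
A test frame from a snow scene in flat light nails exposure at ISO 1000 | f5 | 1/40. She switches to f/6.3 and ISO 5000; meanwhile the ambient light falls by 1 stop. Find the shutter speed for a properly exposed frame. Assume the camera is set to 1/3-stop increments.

1/60s

Scene light: 1 stop darker.
Aperture: f/5 → f/5.6 → f/6.3 — 2/3 stop stopped down (darker).
ISO: 1000 → 1250 → 1600 → 2000 → 2500 → 3200 → 4000 → 5000 — 2 1/3 stops higher (brighter).
Net so far: 2/3 stop brighter. Shutter speed: 1/40 → 1/50 → 1/60.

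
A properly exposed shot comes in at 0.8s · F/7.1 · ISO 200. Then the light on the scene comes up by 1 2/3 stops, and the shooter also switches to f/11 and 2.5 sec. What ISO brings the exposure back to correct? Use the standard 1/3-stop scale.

ISO 50

Scene light: 1 2/3 stops brighter.
Aperture: f/7.1 → f/8 → f/9 → f/10 → f/11 — 1 1/3 stops stopped down (darker).
Shutter speed: 0.8 → 1 → 1.3 → 1.6 → 2 → 2.5 — 1 2/3 stops slower (brighter).
Net so far: 2 stops brighter. ISO: 200 → 160 → 125 → 100 → 80 → 64 → 50.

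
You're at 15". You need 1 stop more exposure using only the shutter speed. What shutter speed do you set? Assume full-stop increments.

30 s

Shutter speed: 15 → 30 — 1 stop slower (brighter).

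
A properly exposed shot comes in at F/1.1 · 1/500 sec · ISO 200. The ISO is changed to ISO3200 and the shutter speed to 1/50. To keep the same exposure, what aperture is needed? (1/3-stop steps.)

ISO: 200 → 250 → 320 → 400 → 500 → 640 → 800 → 1000 → 1250 → 1600 → 2000 → 2500 → 3200 — 4 stops raised (brighter).
Shutter speed: 1/500 → 1/400 → 1/320 → 1/250 → 1/200 → 1/160 → 1/125 → 1/100 → 1/80 → 1/60 → 1/50 — 3 1/3 stops slower (brighter).
Net change so far: 7 1/3 stops brighter. Offset with the aperture: f/1.1 → f/1.2 → f/1.4 → f/1.6 → f/1.8 → f/2 → f/2.2 → f/2.5 → f/2.8 → f/3.2 → f/3.5 → f/4 → f/4.5 → f/5 → f/5.6 → f/6.3 → f/7.1 → f/8 → f/9 → f/10 → f/11 → f/13 → f/14.

f/14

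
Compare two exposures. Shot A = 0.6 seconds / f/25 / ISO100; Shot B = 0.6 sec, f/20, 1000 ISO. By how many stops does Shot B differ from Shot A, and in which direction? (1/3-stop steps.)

4 stops brighter

Aperture: f/25 → f/22 → f/20 — 2/3 stop larger aperture (brighter).
Shutter speed: unchanged.
ISO: 100 → 125 → 160 → 200 → 250 → 320 → 400 → 500 → 640 → 800 → 1000 — 3 1/3 stops raised (brighter).
Net: +2/3 +3 1/3 = +4 stops.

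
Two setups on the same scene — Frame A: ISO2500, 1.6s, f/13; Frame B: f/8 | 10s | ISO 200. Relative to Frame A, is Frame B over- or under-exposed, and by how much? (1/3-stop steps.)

1/3 stop brighter

Aperture: f/13 → f/11 → f/10 → f/9 → f/8 — 1 1/3 stops larger aperture (brighter).
Shutter speed: 1.6 → 2 → 2.5 → 3.2 → 4 → 5 → 6 → 8 → 10 — 2 2/3 stops longer (brighter).
ISO: 2500 → 2000 → 1600 → 1250 → 1000 → 800 → 640 → 500 → 400 → 320 → 250 → 200 — 3 2/3 stops dropped (darker).
Net: +1 1/3 +2 2/3 −3 2/3 = +1/3 stops.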